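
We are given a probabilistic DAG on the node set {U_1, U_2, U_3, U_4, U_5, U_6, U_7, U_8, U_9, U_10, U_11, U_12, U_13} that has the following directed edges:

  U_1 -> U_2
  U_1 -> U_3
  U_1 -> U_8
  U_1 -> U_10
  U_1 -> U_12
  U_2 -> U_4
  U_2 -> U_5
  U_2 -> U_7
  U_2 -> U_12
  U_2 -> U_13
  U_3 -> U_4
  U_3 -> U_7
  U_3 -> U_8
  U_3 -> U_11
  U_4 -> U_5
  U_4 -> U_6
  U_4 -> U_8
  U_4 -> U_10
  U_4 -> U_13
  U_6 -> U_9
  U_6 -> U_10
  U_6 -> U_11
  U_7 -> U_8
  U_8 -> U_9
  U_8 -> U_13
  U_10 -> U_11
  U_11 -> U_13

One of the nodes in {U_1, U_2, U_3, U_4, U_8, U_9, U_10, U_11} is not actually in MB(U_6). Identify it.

Pa(U_6) = {U_4}.
U_6's children: U_9, U_10, U_11.
Co-parents of U_6 (other parents of its children):
  U_9: U_8
  U_10: U_1, U_4
  U_11: U_3, U_10
MB(U_6) = {U_1, U_3, U_4, U_8, U_9, U_10, U_11}.
U_2 is neither a parent, child, nor co-parent of U_6, so it does not belong.

U_2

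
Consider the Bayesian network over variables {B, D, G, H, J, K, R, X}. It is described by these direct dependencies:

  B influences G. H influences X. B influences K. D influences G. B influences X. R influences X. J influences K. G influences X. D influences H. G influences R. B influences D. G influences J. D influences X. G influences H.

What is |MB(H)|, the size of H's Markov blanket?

By definition, MB(H) is built from H's parents, H's children, and the co-parents of H.
H's parents: D, G.
H's children: X.
Parents of each child, excluding H:
  parents(X) \ {H} = {B, D, G, R}.
MB(H) = {B, D, G, R, X}, which has 5 nodes.

5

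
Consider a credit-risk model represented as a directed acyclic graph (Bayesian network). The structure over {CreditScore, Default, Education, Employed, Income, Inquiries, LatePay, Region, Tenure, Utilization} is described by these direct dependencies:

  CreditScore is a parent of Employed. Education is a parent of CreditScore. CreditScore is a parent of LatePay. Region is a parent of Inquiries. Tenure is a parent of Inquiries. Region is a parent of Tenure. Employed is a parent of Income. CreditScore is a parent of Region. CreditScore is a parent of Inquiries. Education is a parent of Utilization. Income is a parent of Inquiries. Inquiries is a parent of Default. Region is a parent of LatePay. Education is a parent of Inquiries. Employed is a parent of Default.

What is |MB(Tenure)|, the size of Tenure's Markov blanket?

5

The Markov blanket of a node is its parents, its children, and the other parents of its children.
Tenure has child Inquiries.
Tenure's parents: Region.
Co-parents of Tenure (other parents of its children):
  parents(Inquiries) \ {Tenure} = {CreditScore, Education, Income, Region}.
MB(Tenure) = {CreditScore, Education, Income, Inquiries, Region}, which has 5 nodes.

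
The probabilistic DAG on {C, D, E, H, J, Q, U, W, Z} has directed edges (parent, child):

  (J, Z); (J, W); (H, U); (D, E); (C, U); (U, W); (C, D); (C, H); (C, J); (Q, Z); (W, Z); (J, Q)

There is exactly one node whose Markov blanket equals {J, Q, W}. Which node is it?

Z

The target node must have every member of {J, Q, W} as a parent, child, or co-parent, and no others.
Parents of Z: J, Q, W; children: none; co-parents: none.
These exactly cover the given set, so the node is Z.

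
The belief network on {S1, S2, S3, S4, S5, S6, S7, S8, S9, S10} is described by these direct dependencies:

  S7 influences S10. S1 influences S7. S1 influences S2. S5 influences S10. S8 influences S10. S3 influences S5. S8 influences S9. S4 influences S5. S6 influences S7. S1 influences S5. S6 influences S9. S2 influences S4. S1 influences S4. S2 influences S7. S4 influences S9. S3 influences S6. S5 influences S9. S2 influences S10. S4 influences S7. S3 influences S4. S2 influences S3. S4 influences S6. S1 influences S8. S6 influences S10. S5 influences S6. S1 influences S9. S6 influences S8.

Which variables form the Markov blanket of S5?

{S1, S2, S3, S4, S6, S7, S8, S9, S10}

Pa(S5) = {S1, S3, S4}.
Ch(S5) = {S6, S9, S10}.
Co-parents of S5 (other parents of its children):
  S6's other parents are S3, S4.
  S9 also has parents S1, S4, S6, S8.
  parents(S10) \ {S5} = {S2, S6, S7, S8}.
So the Markov blanket of S5 is {S1, S2, S3, S4, S6, S7, S8, S9, S10}.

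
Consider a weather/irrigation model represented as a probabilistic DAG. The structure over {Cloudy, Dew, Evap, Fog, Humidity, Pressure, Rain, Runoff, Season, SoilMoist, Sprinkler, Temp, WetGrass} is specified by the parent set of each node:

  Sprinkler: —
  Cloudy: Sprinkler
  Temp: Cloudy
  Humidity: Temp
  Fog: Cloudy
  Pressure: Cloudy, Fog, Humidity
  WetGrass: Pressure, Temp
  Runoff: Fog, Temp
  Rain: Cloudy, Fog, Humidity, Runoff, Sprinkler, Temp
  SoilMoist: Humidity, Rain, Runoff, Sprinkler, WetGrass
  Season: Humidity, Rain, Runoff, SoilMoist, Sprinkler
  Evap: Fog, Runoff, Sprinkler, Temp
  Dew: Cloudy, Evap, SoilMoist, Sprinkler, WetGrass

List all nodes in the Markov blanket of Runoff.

Runoff has children Evap, Rain, Season, SoilMoist.
Parents of Runoff: Fog, Temp.
Parents of each child, excluding Runoff:
  Rain also has parents Cloudy, Fog, Humidity, Sprinkler, Temp.
  SoilMoist also has parents Humidity, Rain, Sprinkler, WetGrass.
  parents(Season) \ {Runoff} = {Humidity, Rain, SoilMoist, Sprinkler}.
  Evap also has parents Fog, Sprinkler, Temp.
Taking the union gives {Cloudy, Evap, Fog, Humidity, Rain, Season, SoilMoist, Sprinkler, Temp, WetGrass}.

{Cloudy, Evap, Fog, Humidity, Rain, Season, SoilMoist, Sprinkler, Temp, WetGrass}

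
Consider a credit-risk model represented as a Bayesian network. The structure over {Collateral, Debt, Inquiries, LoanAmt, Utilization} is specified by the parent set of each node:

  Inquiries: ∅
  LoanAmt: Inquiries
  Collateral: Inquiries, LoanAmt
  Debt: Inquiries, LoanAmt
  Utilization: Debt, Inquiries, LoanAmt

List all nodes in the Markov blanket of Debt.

Parents of Debt: Inquiries, LoanAmt.
Debt's children: Utilization.
Parents of each child, excluding Debt:
  Utilization's other parents are Inquiries, LoanAmt.
So the Markov blanket of Debt is {Inquiries, LoanAmt, Utilization}.

{Inquiries, LoanAmt, Utilization}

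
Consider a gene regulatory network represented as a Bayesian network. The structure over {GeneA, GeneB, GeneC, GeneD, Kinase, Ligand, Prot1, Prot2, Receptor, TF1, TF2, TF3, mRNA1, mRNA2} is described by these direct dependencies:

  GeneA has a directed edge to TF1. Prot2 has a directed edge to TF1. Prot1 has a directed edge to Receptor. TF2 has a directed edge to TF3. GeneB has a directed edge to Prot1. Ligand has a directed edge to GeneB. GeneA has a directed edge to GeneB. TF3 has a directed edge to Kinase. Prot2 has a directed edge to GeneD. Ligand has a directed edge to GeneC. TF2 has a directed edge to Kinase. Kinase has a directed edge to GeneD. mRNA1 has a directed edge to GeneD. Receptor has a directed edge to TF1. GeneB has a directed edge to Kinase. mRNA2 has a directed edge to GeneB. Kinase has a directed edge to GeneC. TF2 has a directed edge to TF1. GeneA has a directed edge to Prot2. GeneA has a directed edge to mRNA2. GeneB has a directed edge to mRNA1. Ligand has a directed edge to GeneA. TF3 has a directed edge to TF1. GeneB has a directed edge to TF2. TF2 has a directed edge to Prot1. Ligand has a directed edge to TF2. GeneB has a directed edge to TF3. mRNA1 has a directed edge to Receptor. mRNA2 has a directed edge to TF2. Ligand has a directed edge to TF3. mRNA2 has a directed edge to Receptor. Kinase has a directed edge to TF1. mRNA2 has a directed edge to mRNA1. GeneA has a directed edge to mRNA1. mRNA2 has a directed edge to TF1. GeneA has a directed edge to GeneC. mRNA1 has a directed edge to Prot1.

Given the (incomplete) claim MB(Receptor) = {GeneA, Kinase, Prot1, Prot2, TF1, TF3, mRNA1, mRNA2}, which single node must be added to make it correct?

TF2

The Markov blanket of a node is its parents, its children, and the other parents of its children.
Receptor's parents: Prot1, mRNA1, mRNA2.
Receptor has child TF1.
For each child, the remaining parents (spouses of Receptor):
  TF1 also has parents GeneA, Kinase, Prot2, TF2, TF3, mRNA2.
MB(Receptor) = {GeneA, Kinase, Prot1, Prot2, TF1, TF2, TF3, mRNA1, mRNA2}.
Comparing with the claimed set, TF2 is missing.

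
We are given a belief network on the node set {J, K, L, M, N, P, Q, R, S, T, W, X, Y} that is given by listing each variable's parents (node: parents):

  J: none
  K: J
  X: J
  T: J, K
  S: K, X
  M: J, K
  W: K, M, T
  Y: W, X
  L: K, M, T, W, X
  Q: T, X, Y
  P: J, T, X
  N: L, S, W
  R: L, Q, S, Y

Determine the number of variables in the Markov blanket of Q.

Q's parents: T, X, Y.
Ch(Q) = {R}.
Co-parents of Q (other parents of its children):
  R's other parents are L, S, Y.
MB(Q) = {L, R, S, T, X, Y}, which has 6 nodes.

6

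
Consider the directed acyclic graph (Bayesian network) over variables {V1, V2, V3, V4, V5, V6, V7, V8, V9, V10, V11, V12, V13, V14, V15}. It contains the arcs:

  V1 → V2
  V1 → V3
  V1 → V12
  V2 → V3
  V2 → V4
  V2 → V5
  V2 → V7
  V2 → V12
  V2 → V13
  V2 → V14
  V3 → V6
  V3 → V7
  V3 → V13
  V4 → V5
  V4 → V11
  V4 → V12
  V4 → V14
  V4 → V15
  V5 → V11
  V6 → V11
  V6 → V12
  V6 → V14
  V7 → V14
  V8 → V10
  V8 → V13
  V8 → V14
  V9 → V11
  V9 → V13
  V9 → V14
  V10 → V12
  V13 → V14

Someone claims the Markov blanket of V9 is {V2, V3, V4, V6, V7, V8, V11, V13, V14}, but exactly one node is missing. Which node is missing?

V5

By definition, MB(V9) is built from V9's parents, V9's children, and the co-parents of V9.
V9 has no parents.
Children of V9: V11, V13, V14.
Parents of each child, excluding V9:
  V11's other parents are V4, V5, V6.
  V13's other parents are V2, V3, V8.
  V14 also has parents V2, V4, V6, V7, V8, V13.
MB(V9) = {V2, V3, V4, V5, V6, V7, V8, V11, V13, V14}.
Comparing with the claimed set, V5 is missing.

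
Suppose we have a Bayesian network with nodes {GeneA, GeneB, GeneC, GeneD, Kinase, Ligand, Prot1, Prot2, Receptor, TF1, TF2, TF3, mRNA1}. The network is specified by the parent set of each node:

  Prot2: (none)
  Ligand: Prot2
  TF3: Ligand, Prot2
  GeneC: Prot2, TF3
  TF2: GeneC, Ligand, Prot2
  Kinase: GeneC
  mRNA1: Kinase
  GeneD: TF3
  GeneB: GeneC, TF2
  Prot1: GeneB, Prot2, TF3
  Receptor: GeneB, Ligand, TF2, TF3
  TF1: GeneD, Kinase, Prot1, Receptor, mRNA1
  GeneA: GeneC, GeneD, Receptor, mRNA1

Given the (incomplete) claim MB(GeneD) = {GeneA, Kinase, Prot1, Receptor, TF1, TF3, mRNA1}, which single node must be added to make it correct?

GeneC

A node's Markov blanket = Pa ∪ Ch ∪ (parents of Ch other than the node itself).
GeneD's parents: TF3.
Children of GeneD: GeneA, TF1.
Parents of each child, excluding GeneD:
  TF1's other parents are Kinase, Prot1, Receptor, mRNA1.
  parents(GeneA) \ {GeneD} = {GeneC, Receptor, mRNA1}.
MB(GeneD) = {GeneA, GeneC, Kinase, Prot1, Receptor, TF1, TF3, mRNA1}.
Comparing with the claimed set, GeneC is missing.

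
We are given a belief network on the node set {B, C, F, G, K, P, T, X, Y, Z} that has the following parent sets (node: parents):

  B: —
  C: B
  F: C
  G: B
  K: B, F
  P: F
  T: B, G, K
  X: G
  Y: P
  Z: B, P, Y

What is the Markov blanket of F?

The Markov blanket of a node is its parents, its children, and the other parents of its children.
F's parents: C.
Ch(F) = {K, P}.
Co-parents of F (other parents of its children):
  K: B
  P: —
Taking the union gives {B, C, K, P}.

{B, C, K, P}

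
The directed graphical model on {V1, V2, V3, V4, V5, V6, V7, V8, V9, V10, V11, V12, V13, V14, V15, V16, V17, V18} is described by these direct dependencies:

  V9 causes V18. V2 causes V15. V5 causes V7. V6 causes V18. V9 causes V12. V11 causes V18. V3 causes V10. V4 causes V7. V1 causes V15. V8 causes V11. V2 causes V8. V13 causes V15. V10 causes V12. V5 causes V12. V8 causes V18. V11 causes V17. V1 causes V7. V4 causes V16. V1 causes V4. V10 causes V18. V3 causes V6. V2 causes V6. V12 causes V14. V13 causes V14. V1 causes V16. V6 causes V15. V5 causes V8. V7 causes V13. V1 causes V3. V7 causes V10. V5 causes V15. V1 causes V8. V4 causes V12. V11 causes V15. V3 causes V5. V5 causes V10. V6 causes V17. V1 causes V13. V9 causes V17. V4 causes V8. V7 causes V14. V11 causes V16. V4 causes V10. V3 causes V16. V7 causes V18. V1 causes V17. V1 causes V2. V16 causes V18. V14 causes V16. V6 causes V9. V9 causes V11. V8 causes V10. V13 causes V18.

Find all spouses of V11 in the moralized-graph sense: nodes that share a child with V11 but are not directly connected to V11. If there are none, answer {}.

Children of V11: V15, V16, V17, V18.
  parents(V15) \ {V11} = {V1, V2, V5, V6, V13}.
  V16's other parents are V1, V3, V4, V14.
  parents(V17) \ {V11} = {V1, V6, V9}.
  V18's other parents are V6, V7, V8, V9, V10, V13, V16.
Excluding nodes already adjacent to V11 (V8, V9, V15, V16, V17, V18), the co-parent-only contribution is {V1, V2, V3, V4, V5, V6, V7, V10, V13, V14}.

{V1, V2, V3, V4, V5, V6, V7, V10, V13, V14}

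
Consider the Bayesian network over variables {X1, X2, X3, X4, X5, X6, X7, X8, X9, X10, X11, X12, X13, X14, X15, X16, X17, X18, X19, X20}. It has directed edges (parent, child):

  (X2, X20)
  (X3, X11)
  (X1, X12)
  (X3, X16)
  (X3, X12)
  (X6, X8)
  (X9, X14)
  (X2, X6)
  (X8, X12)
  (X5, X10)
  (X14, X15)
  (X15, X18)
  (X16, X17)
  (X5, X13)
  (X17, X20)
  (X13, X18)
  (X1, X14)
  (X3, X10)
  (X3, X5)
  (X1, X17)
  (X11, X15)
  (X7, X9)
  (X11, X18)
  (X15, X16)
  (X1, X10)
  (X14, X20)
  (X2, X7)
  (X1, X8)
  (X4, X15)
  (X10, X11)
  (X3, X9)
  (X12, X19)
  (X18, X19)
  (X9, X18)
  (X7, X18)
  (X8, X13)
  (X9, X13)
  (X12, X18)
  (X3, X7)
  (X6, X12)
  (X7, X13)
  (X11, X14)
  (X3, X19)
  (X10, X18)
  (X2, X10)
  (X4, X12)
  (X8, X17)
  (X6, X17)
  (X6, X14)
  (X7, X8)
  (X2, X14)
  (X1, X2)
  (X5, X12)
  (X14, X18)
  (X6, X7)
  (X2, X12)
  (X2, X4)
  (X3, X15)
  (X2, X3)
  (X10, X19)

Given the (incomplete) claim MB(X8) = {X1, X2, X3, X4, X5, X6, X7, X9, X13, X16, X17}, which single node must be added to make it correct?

X12

By definition, MB(X8) is built from X8's parents, X8's children, and the co-parents of X8.
Parents of X8: X1, X6, X7.
Children of X8: X12, X13, X17.
Co-parents of X8 (other parents of its children):
  X12: X1, X2, X3, X4, X5, X6
  X13: X5, X7, X9
  X17: X1, X6, X16
MB(X8) = {X1, X2, X3, X4, X5, X6, X7, X9, X12, X13, X16, X17}.
Comparing with the claimed set, X12 is missing.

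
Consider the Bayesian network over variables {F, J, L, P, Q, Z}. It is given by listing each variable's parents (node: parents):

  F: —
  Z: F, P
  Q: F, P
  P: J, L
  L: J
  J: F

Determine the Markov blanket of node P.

{F, J, L, Q, Z}

A node's Markov blanket = Pa ∪ Ch ∪ (parents of Ch other than the node itself).
P's children: Q, Z.
Parents of P: J, L.
Other parents of P's children:
  Q's other parent is F.
  Z also has parent F.
MB(P) = {F, J, L, Q, Z}.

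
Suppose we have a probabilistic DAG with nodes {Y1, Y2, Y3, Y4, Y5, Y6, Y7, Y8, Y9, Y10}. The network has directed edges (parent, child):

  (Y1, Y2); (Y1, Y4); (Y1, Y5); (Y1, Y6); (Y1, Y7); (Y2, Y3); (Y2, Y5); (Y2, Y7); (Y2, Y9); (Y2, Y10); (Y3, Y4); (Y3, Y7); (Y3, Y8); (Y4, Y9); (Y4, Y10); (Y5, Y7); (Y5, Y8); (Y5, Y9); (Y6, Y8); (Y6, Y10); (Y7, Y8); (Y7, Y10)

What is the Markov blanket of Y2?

Y2's parents: Y1.
Ch(Y2) = {Y3, Y5, Y7, Y9, Y10}.
Co-parents of Y2 (other parents of its children):
  Y3: no additional parents.
  parents(Y5) \ {Y2} = {Y1}.
  Y7 also has parents Y1, Y3, Y5.
  Y9's other parents are Y4, Y5.
  parents(Y10) \ {Y2} = {Y4, Y6, Y7}.
MB(Y2) = {Y1, Y3, Y4, Y5, Y6, Y7, Y9, Y10}.

{Y1, Y3, Y4, Y5, Y6, Y7, Y9, Y10}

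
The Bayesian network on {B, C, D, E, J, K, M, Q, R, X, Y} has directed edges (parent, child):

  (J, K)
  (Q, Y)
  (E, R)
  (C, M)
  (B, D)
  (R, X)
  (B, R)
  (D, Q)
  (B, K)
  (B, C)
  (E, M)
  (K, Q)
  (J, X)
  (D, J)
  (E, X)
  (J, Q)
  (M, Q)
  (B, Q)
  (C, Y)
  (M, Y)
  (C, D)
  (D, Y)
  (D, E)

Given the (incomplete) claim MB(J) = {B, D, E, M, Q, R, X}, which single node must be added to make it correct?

K

The Markov blanket of a node is its parents, its children, and the other parents of its children.
Pa(J) = {D}.
Ch(J) = {K, Q, X}.
For each child, the remaining parents (spouses of J):
  K: B
  Q: B, D, K, M
  X: E, R
MB(J) = {B, D, E, K, M, Q, R, X}.
Comparing with the claimed set, K is missing.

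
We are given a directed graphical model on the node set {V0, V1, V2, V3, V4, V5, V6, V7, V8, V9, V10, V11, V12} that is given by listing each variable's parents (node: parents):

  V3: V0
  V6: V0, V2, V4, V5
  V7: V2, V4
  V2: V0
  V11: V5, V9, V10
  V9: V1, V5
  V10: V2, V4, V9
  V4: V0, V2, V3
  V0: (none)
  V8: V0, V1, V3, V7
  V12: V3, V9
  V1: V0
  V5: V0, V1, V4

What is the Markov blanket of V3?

{V0, V1, V2, V4, V7, V8, V9, V12}

Recall MB(v) = parents ∪ children ∪ spouses, where spouses are the other parents of v's children.
Parents of V3: V0.
Ch(V3) = {V4, V8, V12}.
Parents of each child, excluding V3:
  V4: V0, V2
  V8: V0, V1, V7
  V12: V9
So the Markov blanket of V3 is {V0, V1, V2, V4, V7, V8, V9, V12}.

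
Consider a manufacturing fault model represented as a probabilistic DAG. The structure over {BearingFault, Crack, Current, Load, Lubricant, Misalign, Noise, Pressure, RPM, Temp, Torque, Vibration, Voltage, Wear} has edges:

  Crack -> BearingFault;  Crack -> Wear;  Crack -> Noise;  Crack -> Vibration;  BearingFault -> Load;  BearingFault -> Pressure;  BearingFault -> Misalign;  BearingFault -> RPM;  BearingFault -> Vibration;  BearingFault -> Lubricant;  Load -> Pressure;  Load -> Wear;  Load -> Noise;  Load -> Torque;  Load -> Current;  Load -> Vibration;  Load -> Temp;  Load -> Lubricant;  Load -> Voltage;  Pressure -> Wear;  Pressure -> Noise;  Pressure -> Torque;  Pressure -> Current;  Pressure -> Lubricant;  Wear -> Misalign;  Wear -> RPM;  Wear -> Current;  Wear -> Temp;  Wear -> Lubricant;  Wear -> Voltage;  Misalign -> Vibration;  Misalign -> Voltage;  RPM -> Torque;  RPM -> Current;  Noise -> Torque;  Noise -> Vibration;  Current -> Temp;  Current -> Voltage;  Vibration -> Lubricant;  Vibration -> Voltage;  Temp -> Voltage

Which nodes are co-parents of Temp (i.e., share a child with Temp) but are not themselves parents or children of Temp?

{Misalign, Vibration}

Children of Temp: Voltage.
  Voltage's other parents are Current, Load, Misalign, Vibration, Wear.
Excluding nodes already adjacent to Temp (Current, Load, Voltage, Wear), the co-parent-only contribution is {Misalign, Vibration}.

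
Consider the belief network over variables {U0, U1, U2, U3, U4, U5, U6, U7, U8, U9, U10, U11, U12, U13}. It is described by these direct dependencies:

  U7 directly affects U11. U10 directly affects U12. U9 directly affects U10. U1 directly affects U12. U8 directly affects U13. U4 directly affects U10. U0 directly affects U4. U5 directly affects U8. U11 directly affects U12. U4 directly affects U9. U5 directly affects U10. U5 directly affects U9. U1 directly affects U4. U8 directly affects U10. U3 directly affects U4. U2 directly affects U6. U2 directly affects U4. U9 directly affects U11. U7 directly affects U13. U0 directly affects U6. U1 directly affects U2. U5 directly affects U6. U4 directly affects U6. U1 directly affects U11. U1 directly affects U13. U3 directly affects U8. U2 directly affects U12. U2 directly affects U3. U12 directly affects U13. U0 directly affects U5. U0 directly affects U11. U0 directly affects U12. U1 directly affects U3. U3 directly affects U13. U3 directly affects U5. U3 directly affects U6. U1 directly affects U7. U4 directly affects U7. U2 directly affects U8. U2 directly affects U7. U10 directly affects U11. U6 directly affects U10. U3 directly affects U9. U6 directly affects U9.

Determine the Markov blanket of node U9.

U9's parents: U3, U4, U5, U6.
U9's children: U10, U11.
Co-parents of U9 (other parents of its children):
  U10: U4, U5, U6, U8
  U11: U0, U1, U7, U10
MB(U9) = {U0, U1, U3, U4, U5, U6, U7, U8, U10, U11}.

{U0, U1, U3, U4, U5, U6, U7, U8, U10, U11}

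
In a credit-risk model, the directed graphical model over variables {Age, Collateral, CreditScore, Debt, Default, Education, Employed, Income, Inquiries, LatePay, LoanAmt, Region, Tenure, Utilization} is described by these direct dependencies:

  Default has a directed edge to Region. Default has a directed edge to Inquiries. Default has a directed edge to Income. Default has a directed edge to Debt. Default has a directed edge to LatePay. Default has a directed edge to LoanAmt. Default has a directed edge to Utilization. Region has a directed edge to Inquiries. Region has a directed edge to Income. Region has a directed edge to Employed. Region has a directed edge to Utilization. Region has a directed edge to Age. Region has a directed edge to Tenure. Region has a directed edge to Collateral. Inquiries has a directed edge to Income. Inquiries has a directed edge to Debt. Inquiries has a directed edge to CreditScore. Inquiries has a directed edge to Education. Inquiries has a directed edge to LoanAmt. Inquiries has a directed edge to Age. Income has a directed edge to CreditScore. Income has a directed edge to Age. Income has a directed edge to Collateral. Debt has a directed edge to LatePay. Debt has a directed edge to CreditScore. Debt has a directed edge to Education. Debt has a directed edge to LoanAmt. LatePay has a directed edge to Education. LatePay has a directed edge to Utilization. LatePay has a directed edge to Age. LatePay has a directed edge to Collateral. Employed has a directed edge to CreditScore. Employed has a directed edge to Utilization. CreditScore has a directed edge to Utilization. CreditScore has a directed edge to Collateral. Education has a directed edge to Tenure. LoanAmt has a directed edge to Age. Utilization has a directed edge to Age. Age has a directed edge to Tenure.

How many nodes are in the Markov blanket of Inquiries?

11

Recall MB(v) = parents ∪ children ∪ spouses, where spouses are the other parents of v's children.
Inquiries has parents Default, Region.
Children of Inquiries: Age, CreditScore, Debt, Education, Income, LoanAmt.
Parents of each child, excluding Inquiries:
  Income: Default, Region
  Debt: Default
  CreditScore: Debt, Employed, Income
  Education: Debt, LatePay
  LoanAmt: Debt, Default
  Age: Income, LatePay, LoanAmt, Region, Utilization
MB(Inquiries) = {Age, CreditScore, Debt, Default, Education, Employed, Income, LatePay, LoanAmt, Region, Utilization}, which has 11 nodes.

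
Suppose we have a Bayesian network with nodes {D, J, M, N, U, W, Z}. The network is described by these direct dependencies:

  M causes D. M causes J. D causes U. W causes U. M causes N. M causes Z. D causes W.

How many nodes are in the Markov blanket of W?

Parents of W: D.
W has child U.
Parents of each child, excluding W:
  U also has parent D.
MB(W) = {D, U}, which has 2 nodes.

2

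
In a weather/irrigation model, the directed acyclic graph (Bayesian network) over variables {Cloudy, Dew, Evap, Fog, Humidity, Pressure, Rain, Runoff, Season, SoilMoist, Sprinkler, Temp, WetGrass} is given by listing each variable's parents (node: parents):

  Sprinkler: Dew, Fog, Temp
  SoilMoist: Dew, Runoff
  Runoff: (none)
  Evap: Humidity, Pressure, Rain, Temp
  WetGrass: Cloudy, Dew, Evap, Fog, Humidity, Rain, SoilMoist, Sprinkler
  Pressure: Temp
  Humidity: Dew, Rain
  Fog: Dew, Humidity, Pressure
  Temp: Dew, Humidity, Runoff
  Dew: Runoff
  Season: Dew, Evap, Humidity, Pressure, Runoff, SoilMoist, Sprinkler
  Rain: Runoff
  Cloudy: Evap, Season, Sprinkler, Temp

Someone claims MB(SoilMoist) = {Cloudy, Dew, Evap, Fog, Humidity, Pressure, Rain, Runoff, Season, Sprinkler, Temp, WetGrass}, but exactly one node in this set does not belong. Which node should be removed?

By definition, MB(SoilMoist) is built from SoilMoist's parents, SoilMoist's children, and the co-parents of SoilMoist.
Pa(SoilMoist) = {Dew, Runoff}.
SoilMoist has children Season, WetGrass.
Other parents of SoilMoist's children:
  Season's other parents are Dew, Evap, Humidity, Pressure, Runoff, Sprinkler.
  WetGrass's other parents are Cloudy, Dew, Evap, Fog, Humidity, Rain, Sprinkler.
MB(SoilMoist) = {Cloudy, Dew, Evap, Fog, Humidity, Pressure, Rain, Runoff, Season, Sprinkler, WetGrass}.
Temp is neither a parent, child, nor co-parent of SoilMoist, so it does not belong.

Temp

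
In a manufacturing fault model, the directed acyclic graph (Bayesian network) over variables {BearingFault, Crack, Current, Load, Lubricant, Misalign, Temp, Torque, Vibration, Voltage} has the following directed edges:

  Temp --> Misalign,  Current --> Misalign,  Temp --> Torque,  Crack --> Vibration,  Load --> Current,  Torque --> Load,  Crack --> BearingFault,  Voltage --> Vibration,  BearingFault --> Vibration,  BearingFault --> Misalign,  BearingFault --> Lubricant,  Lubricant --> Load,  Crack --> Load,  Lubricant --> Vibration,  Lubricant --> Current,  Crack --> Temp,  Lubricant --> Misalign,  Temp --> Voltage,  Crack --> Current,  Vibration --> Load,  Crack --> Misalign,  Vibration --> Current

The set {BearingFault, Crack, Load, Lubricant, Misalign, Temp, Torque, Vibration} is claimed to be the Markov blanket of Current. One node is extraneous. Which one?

The Markov blanket of a node is its parents, its children, and the other parents of its children.
Current's parents: Crack, Load, Lubricant, Vibration.
Current has child Misalign.
For each child, the remaining parents (spouses of Current):
  Misalign also has parents BearingFault, Crack, Lubricant, Temp.
MB(Current) = {BearingFault, Crack, Load, Lubricant, Misalign, Temp, Vibration}.
Torque is neither a parent, child, nor co-parent of Current, so it does not belong.

Torque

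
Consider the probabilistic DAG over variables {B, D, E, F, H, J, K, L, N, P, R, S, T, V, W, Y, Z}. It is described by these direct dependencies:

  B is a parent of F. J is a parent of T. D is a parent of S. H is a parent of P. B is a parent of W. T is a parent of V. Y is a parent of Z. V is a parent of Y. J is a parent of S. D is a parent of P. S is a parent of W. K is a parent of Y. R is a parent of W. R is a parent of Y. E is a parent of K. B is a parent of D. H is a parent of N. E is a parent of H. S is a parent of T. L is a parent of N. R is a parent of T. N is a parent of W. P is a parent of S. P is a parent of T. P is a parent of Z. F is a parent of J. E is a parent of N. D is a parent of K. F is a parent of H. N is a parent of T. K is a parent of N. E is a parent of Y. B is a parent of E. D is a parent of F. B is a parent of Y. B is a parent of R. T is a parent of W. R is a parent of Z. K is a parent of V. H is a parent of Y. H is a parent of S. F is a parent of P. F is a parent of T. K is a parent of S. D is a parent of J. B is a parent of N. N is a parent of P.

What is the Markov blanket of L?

{B, E, H, K, N}

L has no parents.
Children of L: N.
Co-parents of L (other parents of its children):
  N: B, E, H, K
Taking the union gives {B, E, H, K, N}.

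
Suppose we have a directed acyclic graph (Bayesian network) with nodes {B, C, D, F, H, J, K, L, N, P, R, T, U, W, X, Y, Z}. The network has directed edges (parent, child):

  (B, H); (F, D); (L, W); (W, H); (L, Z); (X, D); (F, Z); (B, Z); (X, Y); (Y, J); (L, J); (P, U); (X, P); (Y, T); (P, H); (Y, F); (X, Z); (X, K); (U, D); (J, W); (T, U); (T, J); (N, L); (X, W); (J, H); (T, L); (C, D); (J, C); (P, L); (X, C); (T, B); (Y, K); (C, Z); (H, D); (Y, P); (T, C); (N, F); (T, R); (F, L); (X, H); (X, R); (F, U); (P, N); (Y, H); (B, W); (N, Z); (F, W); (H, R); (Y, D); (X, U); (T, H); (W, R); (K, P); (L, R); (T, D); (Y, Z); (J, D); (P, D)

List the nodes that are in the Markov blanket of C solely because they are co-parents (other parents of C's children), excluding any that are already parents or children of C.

Children of C: D, Z.
  parents(Z) \ {C} = {B, F, L, N, X, Y}.
  parents(D) \ {C} = {F, H, J, P, T, U, X, Y}.
Excluding nodes already adjacent to C (D, J, T, X, Z), the co-parent-only contribution is {B, F, H, L, N, P, U, Y}.

{B, F, H, L, N, P, U, Y}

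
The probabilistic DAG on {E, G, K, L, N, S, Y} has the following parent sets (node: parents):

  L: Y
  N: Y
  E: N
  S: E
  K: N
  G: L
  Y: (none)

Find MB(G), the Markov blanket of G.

{L}

Recall MB(v) = parents ∪ children ∪ spouses, where spouses are the other parents of v's children.
G's parents: L.
Ch(G) = {}.
G has no children, so there are no co-parents.
MB(G) = {L}.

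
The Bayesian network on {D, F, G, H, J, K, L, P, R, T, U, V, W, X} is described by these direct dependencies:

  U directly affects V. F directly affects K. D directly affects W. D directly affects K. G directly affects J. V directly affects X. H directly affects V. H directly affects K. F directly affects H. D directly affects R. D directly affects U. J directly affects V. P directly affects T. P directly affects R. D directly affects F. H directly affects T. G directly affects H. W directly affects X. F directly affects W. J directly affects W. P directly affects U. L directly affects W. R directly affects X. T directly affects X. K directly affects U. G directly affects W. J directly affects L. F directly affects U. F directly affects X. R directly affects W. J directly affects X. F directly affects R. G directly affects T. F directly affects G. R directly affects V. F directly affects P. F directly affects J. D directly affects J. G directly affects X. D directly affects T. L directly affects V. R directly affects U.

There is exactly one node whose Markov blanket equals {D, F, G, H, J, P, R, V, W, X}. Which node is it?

T

The target node must have every member of {D, F, G, H, J, P, R, V, W, X} as a parent, child, or co-parent, and no others.
Parents of T: D, G, H, P; children: X; co-parents: F, G, J, R, V, W.
These exactly cover the given set, so the node is T.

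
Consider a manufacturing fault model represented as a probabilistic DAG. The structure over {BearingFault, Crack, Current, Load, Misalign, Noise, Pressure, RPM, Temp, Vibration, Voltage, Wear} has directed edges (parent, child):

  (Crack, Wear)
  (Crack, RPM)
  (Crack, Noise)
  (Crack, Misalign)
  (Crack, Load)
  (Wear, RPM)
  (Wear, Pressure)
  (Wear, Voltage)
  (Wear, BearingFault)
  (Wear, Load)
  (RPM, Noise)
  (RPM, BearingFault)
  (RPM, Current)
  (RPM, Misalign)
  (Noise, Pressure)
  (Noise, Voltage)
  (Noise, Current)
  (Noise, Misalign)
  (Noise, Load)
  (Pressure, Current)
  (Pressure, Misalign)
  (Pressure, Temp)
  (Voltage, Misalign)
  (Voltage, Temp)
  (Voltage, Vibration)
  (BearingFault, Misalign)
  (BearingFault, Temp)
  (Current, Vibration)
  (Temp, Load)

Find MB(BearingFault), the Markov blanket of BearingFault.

{Crack, Misalign, Noise, Pressure, RPM, Temp, Voltage, Wear}

BearingFault's parents: RPM, Wear.
Children of BearingFault: Misalign, Temp.
Other parents of BearingFault's children:
  Misalign's other parents are Crack, Noise, Pressure, RPM, Voltage.
  parents(Temp) \ {BearingFault} = {Pressure, Voltage}.
MB(BearingFault) = {Crack, Misalign, Noise, Pressure, RPM, Temp, Voltage, Wear}.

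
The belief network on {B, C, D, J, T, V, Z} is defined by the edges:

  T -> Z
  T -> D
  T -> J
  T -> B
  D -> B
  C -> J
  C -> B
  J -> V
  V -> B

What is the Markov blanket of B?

{C, D, T, V}

Parents of B: C, D, T, V.
B's children: none.
With no children, B has no spouses; the co-parent set is empty.
MB(B) = {C, D, T, V}.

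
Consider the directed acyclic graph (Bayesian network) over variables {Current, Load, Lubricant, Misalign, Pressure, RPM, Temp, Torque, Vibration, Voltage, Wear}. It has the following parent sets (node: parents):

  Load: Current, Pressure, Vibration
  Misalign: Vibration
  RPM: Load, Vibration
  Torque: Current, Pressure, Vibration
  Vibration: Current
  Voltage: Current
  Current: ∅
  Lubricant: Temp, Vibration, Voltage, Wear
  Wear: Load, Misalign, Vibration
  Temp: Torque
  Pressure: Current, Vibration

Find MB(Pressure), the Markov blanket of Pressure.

{Current, Load, Torque, Vibration}

A node's Markov blanket = Pa ∪ Ch ∪ (parents of Ch other than the node itself).
Pressure has parents Current, Vibration.
Pressure's children: Load, Torque.
Co-parents of Pressure (other parents of its children):
  Load's other parents are Current, Vibration.
  Torque also has parents Current, Vibration.
Union: {Current, Vibration} ∪ {Load, Torque} ∪ {Current, Vibration} = {Current, Load, Torque, Vibration}.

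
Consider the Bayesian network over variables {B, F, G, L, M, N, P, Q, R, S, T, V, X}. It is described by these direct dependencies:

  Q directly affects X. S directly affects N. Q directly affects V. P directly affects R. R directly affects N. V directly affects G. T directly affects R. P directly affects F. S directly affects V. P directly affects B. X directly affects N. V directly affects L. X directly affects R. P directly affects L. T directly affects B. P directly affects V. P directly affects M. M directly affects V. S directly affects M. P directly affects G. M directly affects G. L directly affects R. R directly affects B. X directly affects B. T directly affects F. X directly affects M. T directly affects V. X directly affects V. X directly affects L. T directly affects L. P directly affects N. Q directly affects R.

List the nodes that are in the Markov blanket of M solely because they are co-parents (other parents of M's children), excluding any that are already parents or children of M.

{Q, T}

Children of M: G, V.
  parents(V) \ {M} = {P, Q, S, T, X}.
  G also has parents P, V.
Excluding nodes already adjacent to M (G, P, S, V, X), the co-parent-only contribution is {Q, T}.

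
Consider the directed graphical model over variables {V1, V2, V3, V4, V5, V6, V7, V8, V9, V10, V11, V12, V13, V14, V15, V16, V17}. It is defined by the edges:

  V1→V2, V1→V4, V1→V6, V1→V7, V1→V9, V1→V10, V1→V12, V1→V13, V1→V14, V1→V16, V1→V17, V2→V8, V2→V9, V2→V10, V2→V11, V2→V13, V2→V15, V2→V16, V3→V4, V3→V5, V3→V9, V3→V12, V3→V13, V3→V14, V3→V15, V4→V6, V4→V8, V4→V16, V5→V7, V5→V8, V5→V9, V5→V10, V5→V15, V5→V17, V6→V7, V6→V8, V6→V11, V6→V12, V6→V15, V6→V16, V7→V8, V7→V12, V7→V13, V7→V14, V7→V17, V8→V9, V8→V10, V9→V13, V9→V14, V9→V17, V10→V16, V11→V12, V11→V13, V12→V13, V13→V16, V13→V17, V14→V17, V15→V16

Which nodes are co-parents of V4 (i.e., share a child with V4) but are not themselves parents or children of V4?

{V2, V5, V7, V10, V13, V15}

Children of V4: V6, V8, V16.
  V6: V1
  V8: V2, V5, V6, V7
  V16: V1, V2, V6, V10, V13, V15
Excluding nodes already adjacent to V4 (V1, V3, V6, V8, V16), the co-parent-only contribution is {V2, V5, V7, V10, V13, V15}.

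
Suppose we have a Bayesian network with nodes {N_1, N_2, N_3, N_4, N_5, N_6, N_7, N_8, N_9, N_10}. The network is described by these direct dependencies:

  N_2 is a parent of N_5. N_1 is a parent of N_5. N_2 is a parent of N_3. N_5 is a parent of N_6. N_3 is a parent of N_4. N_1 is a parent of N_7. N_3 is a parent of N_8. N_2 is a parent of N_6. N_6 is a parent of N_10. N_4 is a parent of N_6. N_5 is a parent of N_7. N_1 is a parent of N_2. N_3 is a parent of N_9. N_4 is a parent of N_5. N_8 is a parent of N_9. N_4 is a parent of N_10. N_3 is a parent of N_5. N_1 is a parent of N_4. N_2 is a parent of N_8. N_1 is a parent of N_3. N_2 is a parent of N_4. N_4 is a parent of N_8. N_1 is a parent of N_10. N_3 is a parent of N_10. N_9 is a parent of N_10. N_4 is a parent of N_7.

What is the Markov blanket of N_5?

The Markov blanket of a node is its parents, its children, and the other parents of its children.
Pa(N_5) = {N_1, N_2, N_3, N_4}.
N_5's children: N_6, N_7.
Co-parents of N_5 (other parents of its children):
  N_6's other parents are N_2, N_4.
  parents(N_7) \ {N_5} = {N_1, N_4}.
Union: {N_1, N_2, N_3, N_4} ∪ {N_6, N_7} ∪ {N_1, N_2, N_4} = {N_1, N_2, N_3, N_4, N_6, N_7}.

{N_1, N_2, N_3, N_4, N_6, N_7}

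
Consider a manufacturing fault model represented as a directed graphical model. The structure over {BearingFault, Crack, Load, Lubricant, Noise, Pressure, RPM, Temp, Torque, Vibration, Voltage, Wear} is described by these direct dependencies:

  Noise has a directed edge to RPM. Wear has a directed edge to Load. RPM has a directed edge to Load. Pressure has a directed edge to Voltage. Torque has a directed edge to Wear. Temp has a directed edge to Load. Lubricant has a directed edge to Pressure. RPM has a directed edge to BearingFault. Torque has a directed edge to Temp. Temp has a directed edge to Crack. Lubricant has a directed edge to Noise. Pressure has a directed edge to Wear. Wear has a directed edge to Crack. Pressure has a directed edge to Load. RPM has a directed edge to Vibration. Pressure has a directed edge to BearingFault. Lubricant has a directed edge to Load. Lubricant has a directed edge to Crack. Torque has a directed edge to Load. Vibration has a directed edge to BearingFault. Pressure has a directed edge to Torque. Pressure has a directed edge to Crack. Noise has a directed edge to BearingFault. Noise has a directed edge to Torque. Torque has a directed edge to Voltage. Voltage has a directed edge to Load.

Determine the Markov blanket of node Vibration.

{BearingFault, Noise, Pressure, RPM}

By definition, MB(Vibration) is built from Vibration's parents, Vibration's children, and the co-parents of Vibration.
Children of Vibration: BearingFault.
Vibration has parent RPM.
Other parents of Vibration's children:
  BearingFault also has parents Noise, Pressure, RPM.
MB(Vibration) = {BearingFault, Noise, Pressure, RPM}.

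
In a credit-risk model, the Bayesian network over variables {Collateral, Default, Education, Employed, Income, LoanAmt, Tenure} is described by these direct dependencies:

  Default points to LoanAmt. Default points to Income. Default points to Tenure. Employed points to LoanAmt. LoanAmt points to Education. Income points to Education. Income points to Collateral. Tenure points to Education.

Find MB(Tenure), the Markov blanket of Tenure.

{Default, Education, Income, LoanAmt}

Tenure's children: Education.
Parents of Tenure: Default.
For each child, the remaining parents (spouses of Tenure):
  Education also has parents Income, LoanAmt.
MB(Tenure) = {Default, Education, Income, LoanAmt}.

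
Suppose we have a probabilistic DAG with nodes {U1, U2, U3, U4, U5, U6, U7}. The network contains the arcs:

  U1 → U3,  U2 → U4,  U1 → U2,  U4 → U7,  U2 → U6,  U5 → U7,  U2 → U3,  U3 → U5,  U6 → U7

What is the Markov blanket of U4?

{U2, U5, U6, U7}

The Markov blanket of a node is its parents, its children, and the other parents of its children.
U4's children: U7.
U4 has parent U2.
Parents of each child, excluding U4:
  parents(U7) \ {U4} = {U5, U6}.
Union: {U2} ∪ {U7} ∪ {U5, U6} = {U2, U5, U6, U7}.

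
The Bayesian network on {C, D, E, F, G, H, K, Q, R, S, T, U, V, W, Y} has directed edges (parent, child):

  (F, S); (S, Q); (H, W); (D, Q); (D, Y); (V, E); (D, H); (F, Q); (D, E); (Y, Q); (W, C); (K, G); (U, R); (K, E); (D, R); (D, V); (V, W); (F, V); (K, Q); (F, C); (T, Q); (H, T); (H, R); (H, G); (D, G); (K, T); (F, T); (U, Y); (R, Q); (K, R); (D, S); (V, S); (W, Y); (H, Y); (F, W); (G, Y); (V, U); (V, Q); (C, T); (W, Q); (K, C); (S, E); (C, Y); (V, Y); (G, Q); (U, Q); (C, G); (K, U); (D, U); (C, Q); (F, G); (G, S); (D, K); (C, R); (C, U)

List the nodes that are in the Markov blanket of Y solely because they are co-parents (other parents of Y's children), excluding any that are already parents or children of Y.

Children of Y: Q.
  Q's other parents are C, D, F, G, K, R, S, T, U, V, W.
Excluding nodes already adjacent to Y (C, D, G, H, Q, U, V, W), the co-parent-only contribution is {F, K, R, S, T}.

{F, K, R, S, T}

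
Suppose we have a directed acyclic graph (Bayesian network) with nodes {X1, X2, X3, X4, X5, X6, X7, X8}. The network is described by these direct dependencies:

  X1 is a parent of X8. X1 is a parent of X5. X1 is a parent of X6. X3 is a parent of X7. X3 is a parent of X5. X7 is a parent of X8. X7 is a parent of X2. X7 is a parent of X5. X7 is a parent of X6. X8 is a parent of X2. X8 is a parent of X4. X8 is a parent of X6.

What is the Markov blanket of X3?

X3 has no parents.
Children of X3: X5, X7.
Parents of each child, excluding X3:
  X7: —
  X5: X1, X7
Union: {} ∪ {X5, X7} ∪ {X1, X7} = {X1, X5, X7}.

{X1, X5, X7}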